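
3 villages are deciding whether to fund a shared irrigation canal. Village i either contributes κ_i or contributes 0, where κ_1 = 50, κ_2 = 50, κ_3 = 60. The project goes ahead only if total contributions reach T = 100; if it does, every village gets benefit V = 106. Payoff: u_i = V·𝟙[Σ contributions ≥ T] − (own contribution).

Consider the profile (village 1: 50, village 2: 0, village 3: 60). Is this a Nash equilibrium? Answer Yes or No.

Yes

Total = 110 ≥ 100: provided.
Village 1 (pledges 50, payoff 56): dropping to 0 → total 60, payoff 0. No gain.
Village 2 (pledges 0, payoff 106): pledging 50 → total 160, payoff 56. No gain.
Village 3 (pledges 60, payoff 46): dropping to 0 → total 50, payoff 0. No gain.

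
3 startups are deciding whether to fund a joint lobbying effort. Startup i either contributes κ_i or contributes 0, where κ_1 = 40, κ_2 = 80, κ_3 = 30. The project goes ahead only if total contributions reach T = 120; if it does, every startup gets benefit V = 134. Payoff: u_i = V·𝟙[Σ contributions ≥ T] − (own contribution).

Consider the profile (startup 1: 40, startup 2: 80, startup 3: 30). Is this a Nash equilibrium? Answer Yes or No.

No

Total = 150 ≥ 120: provided.
Startup 1 (pledges 40, payoff 94): dropping to 0 → total 110, payoff 0. No gain.
Startup 2 (pledges 80, payoff 54): dropping to 0 → total 70, payoff 0. No gain.
Startup 3 (pledges 30, payoff 104): dropping to 0 → total 120, payoff 134. Profitable deviation.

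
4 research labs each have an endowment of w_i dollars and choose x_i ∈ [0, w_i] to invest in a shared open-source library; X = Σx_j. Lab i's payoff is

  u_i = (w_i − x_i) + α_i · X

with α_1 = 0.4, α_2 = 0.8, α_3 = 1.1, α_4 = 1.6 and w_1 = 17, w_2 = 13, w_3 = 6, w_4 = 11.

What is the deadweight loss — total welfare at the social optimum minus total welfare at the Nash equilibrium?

87

∂u_i/∂x_i = α_i − 1, so lab i contributes w_i if α_i > 1, else 0.
α_i > 1 for i ∈ {3, 4}; NE contributions (0, 0, 6, 11), X = 17.
W^NE = Σw_i − X^NE + (Σα_i)·X^NE = 47 + 2.9·17 = 96.3.
Planner: ∂(Σu_j)/∂x_i = Σα_j − 1 = 2.9 > 0, so everyone contributes w_i; X^SO = 47, W^SO = 47 + 2.9·47 = 183.3.
Deadweight loss = 87.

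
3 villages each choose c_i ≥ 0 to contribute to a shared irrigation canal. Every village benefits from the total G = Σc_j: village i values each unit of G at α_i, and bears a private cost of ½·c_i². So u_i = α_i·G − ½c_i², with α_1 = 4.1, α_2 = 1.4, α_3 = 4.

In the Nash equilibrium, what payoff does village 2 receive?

Village i's FOC: ∂u_i/∂c_i = α_i − c_i = 0, so c_i* = α_i.
NE contributions = (4.1, 1.4, 4); G = 9.5.
u_2 = α_2·G − ½·(c_2)² = 1.4·9.5 − ½·1.4² = 12.32.

12.32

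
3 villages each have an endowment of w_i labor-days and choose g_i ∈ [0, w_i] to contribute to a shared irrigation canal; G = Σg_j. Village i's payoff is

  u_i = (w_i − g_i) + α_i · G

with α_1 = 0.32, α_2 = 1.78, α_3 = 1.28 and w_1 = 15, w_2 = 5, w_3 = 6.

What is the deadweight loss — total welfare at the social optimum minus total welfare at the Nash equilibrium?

35.7

∂u_i/∂g_i = α_i − 1, so village i contributes w_i if α_i > 1, else 0.
α_i > 1 for i ∈ {2, 3}; NE contributions (0, 5, 6), G = 11.
W^NE = Σw_i − G^NE + (Σα_i)·G^NE = 26 + 2.38·11 = 52.18.
Planner: ∂(Σu_j)/∂g_i = Σα_j − 1 = 2.38 > 0, so everyone contributes w_i; G^SO = 26, W^SO = 26 + 2.38·26 = 87.88.
Deadweight loss = 35.7.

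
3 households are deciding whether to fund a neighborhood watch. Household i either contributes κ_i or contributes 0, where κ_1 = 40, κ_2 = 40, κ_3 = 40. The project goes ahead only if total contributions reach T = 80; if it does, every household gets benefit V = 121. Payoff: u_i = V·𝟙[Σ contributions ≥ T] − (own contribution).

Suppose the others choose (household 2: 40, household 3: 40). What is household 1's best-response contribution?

Others' total = 80 ≥ 80; contributing adds cost 40 for no extra benefit.
Best response: 0.

0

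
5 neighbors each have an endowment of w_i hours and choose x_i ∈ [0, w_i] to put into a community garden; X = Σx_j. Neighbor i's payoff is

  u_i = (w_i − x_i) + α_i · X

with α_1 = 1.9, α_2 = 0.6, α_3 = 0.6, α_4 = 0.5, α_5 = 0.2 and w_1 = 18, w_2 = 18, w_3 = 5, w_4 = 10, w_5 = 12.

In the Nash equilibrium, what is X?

∂u_i/∂x_i = α_i − 1, so neighbor i contributes w_i if α_i > 1, else 0.
α_i > 1 for i ∈ {1}; NE contributions (18, 0, 0, 0, 0), X = 18.

18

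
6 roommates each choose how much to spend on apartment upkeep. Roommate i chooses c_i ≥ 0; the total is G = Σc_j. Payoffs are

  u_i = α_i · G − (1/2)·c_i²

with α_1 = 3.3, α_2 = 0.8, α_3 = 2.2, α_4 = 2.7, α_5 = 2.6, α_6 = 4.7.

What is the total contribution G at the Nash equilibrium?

16.3

Roommate i's FOC: ∂u_i/∂c_i = α_i − c_i = 0, so c_i* = α_i.
NE contributions = (3.3, 0.8, 2.2, 2.7, 2.6, 4.7); G = 16.3.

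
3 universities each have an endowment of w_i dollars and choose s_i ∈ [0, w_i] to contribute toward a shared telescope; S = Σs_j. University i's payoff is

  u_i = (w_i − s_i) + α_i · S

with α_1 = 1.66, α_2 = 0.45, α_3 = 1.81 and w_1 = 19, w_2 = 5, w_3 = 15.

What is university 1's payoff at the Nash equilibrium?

56.44

∂u_i/∂s_i = α_i − 1, so university i contributes w_i if α_i > 1, else 0.
α_i > 1 for i ∈ {1, 3}; NE contributions (19, 0, 15), S = 34.
u_1 = (19 − 19) + 1.66·34 = 56.44.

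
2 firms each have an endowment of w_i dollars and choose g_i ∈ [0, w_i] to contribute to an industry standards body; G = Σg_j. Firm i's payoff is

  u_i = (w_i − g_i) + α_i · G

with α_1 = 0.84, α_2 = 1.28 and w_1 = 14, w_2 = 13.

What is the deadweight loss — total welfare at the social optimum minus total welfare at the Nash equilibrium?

∂u_i/∂g_i = α_i − 1, so firm i contributes w_i if α_i > 1, else 0.
α_i > 1 for i ∈ {2}; NE contributions (0, 13), G = 13.
W^NE = Σw_i − G^NE + (Σα_i)·G^NE = 27 + 1.12·13 = 41.56.
Planner: ∂(Σu_j)/∂g_i = Σα_j − 1 = 1.12 > 0, so everyone contributes w_i; G^SO = 27, W^SO = 27 + 1.12·27 = 57.24.
Deadweight loss = 15.68.

15.68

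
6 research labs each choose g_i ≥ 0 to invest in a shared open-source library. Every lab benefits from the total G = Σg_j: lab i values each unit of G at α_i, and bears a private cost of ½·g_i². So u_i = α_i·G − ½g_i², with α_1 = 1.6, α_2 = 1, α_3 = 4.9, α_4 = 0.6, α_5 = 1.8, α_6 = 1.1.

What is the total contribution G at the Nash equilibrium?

Lab i's FOC: ∂u_i/∂g_i = α_i − g_i = 0, so g_i* = α_i.
NE contributions = (1.6, 1, 4.9, 0.6, 1.8, 1.1); G = 11.

11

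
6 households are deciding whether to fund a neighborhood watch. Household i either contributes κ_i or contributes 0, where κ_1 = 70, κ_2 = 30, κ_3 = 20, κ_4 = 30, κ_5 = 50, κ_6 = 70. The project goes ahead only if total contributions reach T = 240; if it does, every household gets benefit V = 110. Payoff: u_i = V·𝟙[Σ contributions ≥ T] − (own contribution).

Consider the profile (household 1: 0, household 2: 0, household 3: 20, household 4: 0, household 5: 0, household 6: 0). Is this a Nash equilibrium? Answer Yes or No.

Total = 20 < 240: not provided.
Household 1 (pledges 0, payoff 0): pledging 70 → total 90, payoff -70. No gain.
Household 2 (pledges 0, payoff 0): pledging 30 → total 50, payoff -30. No gain.
Household 3 (pledges 20, payoff -20): dropping to 0 → total 0, payoff 0. Profitable deviation.

No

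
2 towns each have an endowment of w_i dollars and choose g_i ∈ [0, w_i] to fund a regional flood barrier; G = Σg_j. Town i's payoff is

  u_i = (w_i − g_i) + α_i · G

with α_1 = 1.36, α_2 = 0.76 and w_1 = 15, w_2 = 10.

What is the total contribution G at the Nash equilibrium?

15

∂u_i/∂g_i = α_i − 1, so town i contributes w_i if α_i > 1, else 0.
α_i > 1 for i ∈ {1}; NE contributions (15, 0), G = 15.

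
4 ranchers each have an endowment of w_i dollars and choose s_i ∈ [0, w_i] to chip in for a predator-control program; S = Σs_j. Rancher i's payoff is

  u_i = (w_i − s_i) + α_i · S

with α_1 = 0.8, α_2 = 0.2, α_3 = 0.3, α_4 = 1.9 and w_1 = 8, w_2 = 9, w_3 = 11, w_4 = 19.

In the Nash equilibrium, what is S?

19

∂u_i/∂s_i = α_i − 1, so rancher i contributes w_i if α_i > 1, else 0.
α_i > 1 for i ∈ {4}; NE contributions (0, 0, 0, 19), S = 19.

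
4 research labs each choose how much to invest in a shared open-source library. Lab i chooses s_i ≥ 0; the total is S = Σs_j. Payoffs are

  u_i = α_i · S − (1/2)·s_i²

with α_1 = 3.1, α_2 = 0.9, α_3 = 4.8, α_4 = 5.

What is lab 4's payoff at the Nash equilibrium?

Lab i's FOC: ∂u_i/∂s_i = α_i − s_i = 0, so s_i* = α_i.
NE contributions = (3.1, 0.9, 4.8, 5); S = 13.8.
u_4 = α_4·S − ½·(s_4)² = 5·13.8 − ½·5² = 56.5.

56.5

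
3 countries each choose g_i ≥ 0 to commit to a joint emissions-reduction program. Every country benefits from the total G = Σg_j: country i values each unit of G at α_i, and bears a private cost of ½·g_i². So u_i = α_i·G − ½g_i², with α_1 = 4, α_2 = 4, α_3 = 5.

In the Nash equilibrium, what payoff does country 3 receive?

52.5

Country i's FOC: ∂u_i/∂g_i = α_i − g_i = 0, so g_i* = α_i.
NE contributions = (4, 4, 5); G = 13.
u_3 = α_3·G − ½·(g_3)² = 5·13 − ½·5² = 52.5.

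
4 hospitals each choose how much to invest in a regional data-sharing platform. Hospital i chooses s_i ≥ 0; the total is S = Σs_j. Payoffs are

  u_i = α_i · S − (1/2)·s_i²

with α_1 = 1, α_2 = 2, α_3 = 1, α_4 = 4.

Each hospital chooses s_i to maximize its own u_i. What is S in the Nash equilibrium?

Hospital i's FOC: ∂u_i/∂s_i = α_i − s_i = 0, so s_i* = α_i.
NE contributions = (1, 2, 1, 4); S = 8.

8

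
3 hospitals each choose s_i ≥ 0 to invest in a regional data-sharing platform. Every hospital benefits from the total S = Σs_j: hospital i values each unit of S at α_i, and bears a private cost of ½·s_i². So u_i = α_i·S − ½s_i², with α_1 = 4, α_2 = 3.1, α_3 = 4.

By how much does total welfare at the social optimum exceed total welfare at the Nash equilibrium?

Hospital i's FOC: ∂u_i/∂s_i = α_i − s_i = 0, so s_i* = α_i.
NE contributions = (4, 3.1, 4); S = 11.1.
W^NE = (Σα)·S − ½Σα_i² = 11.1² − ½·41.61 = 102.405.
Planner sets s_i = Σα_j = 11.1 for every i, so S^SO = 3·11.1 = 33.3.
W^SO = (Σα)·S^SO − ½·3·(Σα)² = (3/2)·11.1² = 184.815.
Deadweight loss = W^SO − W^NE = 82.41.

82.41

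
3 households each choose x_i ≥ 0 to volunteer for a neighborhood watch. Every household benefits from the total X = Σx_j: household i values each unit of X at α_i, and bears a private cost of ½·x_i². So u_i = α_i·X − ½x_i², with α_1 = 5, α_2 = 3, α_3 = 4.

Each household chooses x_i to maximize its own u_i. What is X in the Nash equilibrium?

Household i's FOC: ∂u_i/∂x_i = α_i − x_i = 0, so x_i* = α_i.
NE contributions = (5, 3, 4); X = 12.

12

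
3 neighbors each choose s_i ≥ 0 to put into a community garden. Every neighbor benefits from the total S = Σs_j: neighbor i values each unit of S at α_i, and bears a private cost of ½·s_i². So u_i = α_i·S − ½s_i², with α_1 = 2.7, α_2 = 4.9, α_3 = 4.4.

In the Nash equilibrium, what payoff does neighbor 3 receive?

Neighbor i's FOC: ∂u_i/∂s_i = α_i − s_i = 0, so s_i* = α_i.
NE contributions = (2.7, 4.9, 4.4); S = 12.
u_3 = α_3·S − ½·(s_3)² = 4.4·12 − ½·4.4² = 43.12.

43.12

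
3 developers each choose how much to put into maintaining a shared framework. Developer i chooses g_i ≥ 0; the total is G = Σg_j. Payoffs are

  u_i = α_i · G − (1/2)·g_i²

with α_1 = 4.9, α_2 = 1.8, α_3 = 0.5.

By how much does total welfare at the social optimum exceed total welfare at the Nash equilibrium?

39.67

Developer i's FOC: ∂u_i/∂g_i = α_i − g_i = 0, so g_i* = α_i.
NE contributions = (4.9, 1.8, 0.5); G = 7.2.
W^NE = (Σα)·G − ½Σα_i² = 7.2² − ½·27.5 = 38.09.
Planner sets g_i = Σα_j = 7.2 for every i, so G^SO = 3·7.2 = 21.6.
W^SO = (Σα)·G^SO − ½·3·(Σα)² = (3/2)·7.2² = 77.76.
Deadweight loss = W^SO − W^NE = 39.67.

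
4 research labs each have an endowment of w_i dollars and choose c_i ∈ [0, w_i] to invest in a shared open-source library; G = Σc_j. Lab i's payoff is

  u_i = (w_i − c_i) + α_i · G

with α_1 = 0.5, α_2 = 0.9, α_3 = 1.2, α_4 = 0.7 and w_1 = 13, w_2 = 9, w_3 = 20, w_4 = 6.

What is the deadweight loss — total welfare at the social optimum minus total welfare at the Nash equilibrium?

∂u_i/∂c_i = α_i − 1, so lab i contributes w_i if α_i > 1, else 0.
α_i > 1 for i ∈ {3}; NE contributions (0, 0, 20, 0), G = 20.
W^NE = Σw_i − G^NE + (Σα_i)·G^NE = 48 + 2.3·20 = 94.
Planner: ∂(Σu_j)/∂c_i = Σα_j − 1 = 2.3 > 0, so everyone contributes w_i; G^SO = 48, W^SO = 48 + 2.3·48 = 158.4.
Deadweight loss = 64.4.

64.4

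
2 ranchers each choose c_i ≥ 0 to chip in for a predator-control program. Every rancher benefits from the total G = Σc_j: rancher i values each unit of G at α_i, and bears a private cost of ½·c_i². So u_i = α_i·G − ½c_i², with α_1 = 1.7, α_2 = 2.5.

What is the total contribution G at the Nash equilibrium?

Rancher i's FOC: ∂u_i/∂c_i = α_i − c_i = 0, so c_i* = α_i.
NE contributions = (1.7, 2.5); G = 4.2.

4.2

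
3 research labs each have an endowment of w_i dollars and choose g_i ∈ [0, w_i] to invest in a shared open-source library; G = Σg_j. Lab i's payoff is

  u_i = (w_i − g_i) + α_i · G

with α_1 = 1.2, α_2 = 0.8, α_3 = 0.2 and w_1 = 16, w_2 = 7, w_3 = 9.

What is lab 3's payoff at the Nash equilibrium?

∂u_i/∂g_i = α_i − 1, so lab i contributes w_i if α_i > 1, else 0.
α_i > 1 for i ∈ {1}; NE contributions (16, 0, 0), G = 16.
u_3 = (9 − 0) + 0.2·16 = 12.2.

12.2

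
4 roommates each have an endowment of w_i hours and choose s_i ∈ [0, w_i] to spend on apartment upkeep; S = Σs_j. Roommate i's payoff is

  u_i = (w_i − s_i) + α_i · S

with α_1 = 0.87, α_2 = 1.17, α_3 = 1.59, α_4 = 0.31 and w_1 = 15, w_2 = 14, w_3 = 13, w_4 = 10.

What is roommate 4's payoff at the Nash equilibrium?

∂u_i/∂s_i = α_i − 1, so roommate i contributes w_i if α_i > 1, else 0.
α_i > 1 for i ∈ {2, 3}; NE contributions (0, 14, 13, 0), S = 27.
u_4 = (10 − 0) + 0.31·27 = 18.37.

18.37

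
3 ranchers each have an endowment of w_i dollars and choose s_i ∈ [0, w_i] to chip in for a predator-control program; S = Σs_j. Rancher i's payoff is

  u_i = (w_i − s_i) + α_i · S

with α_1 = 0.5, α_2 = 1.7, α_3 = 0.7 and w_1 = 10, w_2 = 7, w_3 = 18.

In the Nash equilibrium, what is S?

∂u_i/∂s_i = α_i − 1, so rancher i contributes w_i if α_i > 1, else 0.
α_i > 1 for i ∈ {2}; NE contributions (0, 7, 0), S = 7.

7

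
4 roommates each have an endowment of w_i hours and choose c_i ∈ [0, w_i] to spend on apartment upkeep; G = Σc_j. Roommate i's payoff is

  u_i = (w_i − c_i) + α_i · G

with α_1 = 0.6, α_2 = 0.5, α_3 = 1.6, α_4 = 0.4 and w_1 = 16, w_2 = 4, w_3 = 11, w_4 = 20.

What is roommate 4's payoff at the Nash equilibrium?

24.4

∂u_i/∂c_i = α_i − 1, so roommate i contributes w_i if α_i > 1, else 0.
α_i > 1 for i ∈ {3}; NE contributions (0, 0, 11, 0), G = 11.
u_4 = (20 − 0) + 0.4·11 = 24.4.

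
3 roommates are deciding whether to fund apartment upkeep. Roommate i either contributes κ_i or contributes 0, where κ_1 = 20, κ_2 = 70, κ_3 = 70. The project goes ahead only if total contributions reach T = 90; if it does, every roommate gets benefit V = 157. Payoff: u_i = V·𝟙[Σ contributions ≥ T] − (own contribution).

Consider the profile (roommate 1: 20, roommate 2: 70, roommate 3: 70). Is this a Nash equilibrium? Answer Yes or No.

No

Total = 160 ≥ 90: provided.
Roommate 1 (pledges 20, payoff 137): dropping to 0 → total 140, payoff 157. Profitable deviation.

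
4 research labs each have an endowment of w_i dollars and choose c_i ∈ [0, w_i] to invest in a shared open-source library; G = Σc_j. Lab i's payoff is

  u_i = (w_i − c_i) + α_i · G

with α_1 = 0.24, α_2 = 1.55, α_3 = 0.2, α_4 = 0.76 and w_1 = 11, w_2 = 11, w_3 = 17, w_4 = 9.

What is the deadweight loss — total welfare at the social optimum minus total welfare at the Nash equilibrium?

64.75

∂u_i/∂c_i = α_i − 1, so lab i contributes w_i if α_i > 1, else 0.
α_i > 1 for i ∈ {2}; NE contributions (0, 11, 0, 0), G = 11.
W^NE = Σw_i − G^NE + (Σα_i)·G^NE = 48 + 1.75·11 = 67.25.
Planner: ∂(Σu_j)/∂c_i = Σα_j − 1 = 1.75 > 0, so everyone contributes w_i; G^SO = 48, W^SO = 48 + 1.75·48 = 132.
Deadweight loss = 64.75.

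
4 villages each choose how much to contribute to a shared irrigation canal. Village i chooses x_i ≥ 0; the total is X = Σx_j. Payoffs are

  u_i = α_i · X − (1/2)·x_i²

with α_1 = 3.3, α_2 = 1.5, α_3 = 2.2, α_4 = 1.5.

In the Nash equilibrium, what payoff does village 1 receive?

Village i's FOC: ∂u_i/∂x_i = α_i − x_i = 0, so x_i* = α_i.
NE contributions = (3.3, 1.5, 2.2, 1.5); X = 8.5.
u_1 = α_1·X − ½·(x_1)² = 3.3·8.5 − ½·3.3² = 22.605.

22.605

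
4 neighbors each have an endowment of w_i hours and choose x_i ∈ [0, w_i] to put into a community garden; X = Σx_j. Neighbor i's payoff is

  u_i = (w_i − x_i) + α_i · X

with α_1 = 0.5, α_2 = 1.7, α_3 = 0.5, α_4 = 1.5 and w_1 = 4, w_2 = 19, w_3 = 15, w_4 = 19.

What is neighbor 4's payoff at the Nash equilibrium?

57

∂u_i/∂x_i = α_i − 1, so neighbor i contributes w_i if α_i > 1, else 0.
α_i > 1 for i ∈ {2, 4}; NE contributions (0, 19, 0, 19), X = 38.
u_4 = (19 − 19) + 1.5·38 = 57.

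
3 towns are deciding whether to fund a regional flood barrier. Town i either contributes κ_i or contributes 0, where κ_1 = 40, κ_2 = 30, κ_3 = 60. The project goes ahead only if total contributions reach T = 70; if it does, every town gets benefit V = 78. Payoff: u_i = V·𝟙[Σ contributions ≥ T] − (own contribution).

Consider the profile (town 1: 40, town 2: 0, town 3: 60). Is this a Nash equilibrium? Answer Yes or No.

Total = 100 ≥ 70: provided.
Town 1 (pledges 40, payoff 38): dropping to 0 → total 60, payoff 0. No gain.
Town 2 (pledges 0, payoff 78): pledging 30 → total 130, payoff 48. No gain.
Town 3 (pledges 60, payoff 18): dropping to 0 → total 40, payoff 0. No gain.

Yes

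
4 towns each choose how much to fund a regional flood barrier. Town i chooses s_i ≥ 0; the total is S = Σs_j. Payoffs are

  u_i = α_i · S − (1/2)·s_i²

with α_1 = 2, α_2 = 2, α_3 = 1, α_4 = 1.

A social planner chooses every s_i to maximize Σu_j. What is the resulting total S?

Planner FOC: ∂(Σu_j)/∂s_i = (Σα_j) − s_i = 0, so s_i^SO = Σα_j = 6 for every i; S^SO = 24.

24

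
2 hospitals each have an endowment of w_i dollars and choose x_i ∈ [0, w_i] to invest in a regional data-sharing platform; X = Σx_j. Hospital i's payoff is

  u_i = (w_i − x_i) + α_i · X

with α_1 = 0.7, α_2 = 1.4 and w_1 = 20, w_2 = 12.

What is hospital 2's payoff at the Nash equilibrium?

∂u_i/∂x_i = α_i − 1, so hospital i contributes w_i if α_i > 1, else 0.
α_i > 1 for i ∈ {2}; NE contributions (0, 12), X = 12.
u_2 = (12 − 12) + 1.4·12 = 16.8.

16.8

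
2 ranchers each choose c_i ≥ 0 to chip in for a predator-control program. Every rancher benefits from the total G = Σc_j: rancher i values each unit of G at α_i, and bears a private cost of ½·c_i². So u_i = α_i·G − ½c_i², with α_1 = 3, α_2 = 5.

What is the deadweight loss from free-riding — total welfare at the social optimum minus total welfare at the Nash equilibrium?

17

Rancher i's FOC: ∂u_i/∂c_i = α_i − c_i = 0, so c_i* = α_i.
NE contributions = (3, 5); G = 8.
W^NE = (Σα)·G − ½Σα_i² = 8² − ½·34 = 47.
Planner sets c_i = Σα_j = 8 for every i, so G^SO = 2·8 = 16.
W^SO = (Σα)·G^SO − ½·2·(Σα)² = (2/2)·8² = 64.
Deadweight loss = W^SO − W^NE = 17.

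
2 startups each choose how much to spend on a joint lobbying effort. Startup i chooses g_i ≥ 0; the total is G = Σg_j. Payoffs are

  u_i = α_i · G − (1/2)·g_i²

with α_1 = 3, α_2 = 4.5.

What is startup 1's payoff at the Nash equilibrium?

18

Startup i's FOC: ∂u_i/∂g_i = α_i − g_i = 0, so g_i* = α_i.
NE contributions = (3, 4.5); G = 7.5.
u_1 = α_1·G − ½·(g_1)² = 3·7.5 − ½·3² = 18.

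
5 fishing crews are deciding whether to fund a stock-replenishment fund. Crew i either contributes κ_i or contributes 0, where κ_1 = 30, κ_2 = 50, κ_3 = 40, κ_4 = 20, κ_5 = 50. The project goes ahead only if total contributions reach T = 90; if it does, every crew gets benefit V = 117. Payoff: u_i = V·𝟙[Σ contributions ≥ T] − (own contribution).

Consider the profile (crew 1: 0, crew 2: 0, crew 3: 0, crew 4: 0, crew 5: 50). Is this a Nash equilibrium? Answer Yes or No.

No

Total = 50 < 90: not provided.
Crew 1 (pledges 0, payoff 0): pledging 30 → total 80, payoff -30. No gain.
Crew 2 (pledges 0, payoff 0): pledging 50 → total 100, payoff 67. Profitable deviation.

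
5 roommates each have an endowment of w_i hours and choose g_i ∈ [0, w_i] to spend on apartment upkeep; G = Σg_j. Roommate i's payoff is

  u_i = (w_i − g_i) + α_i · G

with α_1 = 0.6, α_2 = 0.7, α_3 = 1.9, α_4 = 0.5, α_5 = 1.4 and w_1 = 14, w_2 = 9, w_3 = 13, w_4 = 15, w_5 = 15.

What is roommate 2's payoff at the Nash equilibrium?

28.6

∂u_i/∂g_i = α_i − 1, so roommate i contributes w_i if α_i > 1, else 0.
α_i > 1 for i ∈ {3, 5}; NE contributions (0, 0, 13, 0, 15), G = 28.
u_2 = (9 − 0) + 0.7·28 = 28.6.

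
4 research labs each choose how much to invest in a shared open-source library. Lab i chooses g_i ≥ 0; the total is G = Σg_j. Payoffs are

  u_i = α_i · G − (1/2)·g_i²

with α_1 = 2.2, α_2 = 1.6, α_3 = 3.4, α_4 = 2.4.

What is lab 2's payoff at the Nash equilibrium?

Lab i's FOC: ∂u_i/∂g_i = α_i − g_i = 0, so g_i* = α_i.
NE contributions = (2.2, 1.6, 3.4, 2.4); G = 9.6.
u_2 = α_2·G − ½·(g_2)² = 1.6·9.6 − ½·1.6² = 14.08.

14.08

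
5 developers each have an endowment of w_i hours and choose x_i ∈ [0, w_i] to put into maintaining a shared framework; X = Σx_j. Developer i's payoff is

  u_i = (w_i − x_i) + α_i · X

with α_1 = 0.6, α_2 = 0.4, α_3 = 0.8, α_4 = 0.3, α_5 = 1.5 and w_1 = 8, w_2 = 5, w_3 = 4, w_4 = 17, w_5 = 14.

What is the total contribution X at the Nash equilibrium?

∂u_i/∂x_i = α_i − 1, so developer i contributes w_i if α_i > 1, else 0.
α_i > 1 for i ∈ {5}; NE contributions (0, 0, 0, 0, 14), X = 14.

14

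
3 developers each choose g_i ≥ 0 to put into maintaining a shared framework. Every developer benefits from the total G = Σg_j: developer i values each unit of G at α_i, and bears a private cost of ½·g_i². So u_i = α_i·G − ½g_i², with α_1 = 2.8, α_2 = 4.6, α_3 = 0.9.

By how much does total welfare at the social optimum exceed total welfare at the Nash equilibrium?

Developer i's FOC: ∂u_i/∂g_i = α_i − g_i = 0, so g_i* = α_i.
NE contributions = (2.8, 4.6, 0.9); G = 8.3.
W^NE = (Σα)·G − ½Σα_i² = 8.3² − ½·29.81 = 53.985.
Planner sets g_i = Σα_j = 8.3 for every i, so G^SO = 3·8.3 = 24.9.
W^SO = (Σα)·G^SO − ½·3·(Σα)² = (3/2)·8.3² = 103.335.
Deadweight loss = W^SO − W^NE = 49.35.

49.35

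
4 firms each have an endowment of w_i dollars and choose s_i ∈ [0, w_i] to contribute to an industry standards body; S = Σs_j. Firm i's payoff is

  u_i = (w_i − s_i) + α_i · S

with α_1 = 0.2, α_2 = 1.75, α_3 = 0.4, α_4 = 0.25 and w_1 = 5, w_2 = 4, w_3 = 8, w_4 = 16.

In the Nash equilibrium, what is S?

4

∂u_i/∂s_i = α_i − 1, so firm i contributes w_i if α_i > 1, else 0.
α_i > 1 for i ∈ {2}; NE contributions (0, 4, 0, 0), S = 4.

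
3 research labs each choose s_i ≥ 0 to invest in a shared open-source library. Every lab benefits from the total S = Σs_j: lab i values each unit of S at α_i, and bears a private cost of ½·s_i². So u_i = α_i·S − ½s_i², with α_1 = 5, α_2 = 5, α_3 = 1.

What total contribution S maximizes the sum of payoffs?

Planner FOC: ∂(Σu_j)/∂s_i = (Σα_j) − s_i = 0, so s_i^SO = Σα_j = 11 for every i; S^SO = 33.

33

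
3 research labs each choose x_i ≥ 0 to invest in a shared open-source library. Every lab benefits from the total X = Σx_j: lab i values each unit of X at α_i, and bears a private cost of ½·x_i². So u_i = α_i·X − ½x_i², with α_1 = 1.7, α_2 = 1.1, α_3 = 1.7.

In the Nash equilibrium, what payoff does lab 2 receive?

Lab i's FOC: ∂u_i/∂x_i = α_i − x_i = 0, so x_i* = α_i.
NE contributions = (1.7, 1.1, 1.7); X = 4.5.
u_2 = α_2·X − ½·(x_2)² = 1.1·4.5 − ½·1.1² = 4.345.

4.345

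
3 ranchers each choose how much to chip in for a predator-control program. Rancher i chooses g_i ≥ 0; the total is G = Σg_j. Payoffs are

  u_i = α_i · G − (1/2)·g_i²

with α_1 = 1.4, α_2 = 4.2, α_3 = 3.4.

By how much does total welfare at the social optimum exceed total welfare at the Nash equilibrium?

56.08

Rancher i's FOC: ∂u_i/∂g_i = α_i − g_i = 0, so g_i* = α_i.
NE contributions = (1.4, 4.2, 3.4); G = 9.
W^NE = (Σα)·G − ½Σα_i² = 9² − ½·31.16 = 65.42.
Planner sets g_i = Σα_j = 9 for every i, so G^SO = 3·9 = 27.
W^SO = (Σα)·G^SO − ½·3·(Σα)² = (3/2)·9² = 121.5.
Deadweight loss = W^SO − W^NE = 56.08.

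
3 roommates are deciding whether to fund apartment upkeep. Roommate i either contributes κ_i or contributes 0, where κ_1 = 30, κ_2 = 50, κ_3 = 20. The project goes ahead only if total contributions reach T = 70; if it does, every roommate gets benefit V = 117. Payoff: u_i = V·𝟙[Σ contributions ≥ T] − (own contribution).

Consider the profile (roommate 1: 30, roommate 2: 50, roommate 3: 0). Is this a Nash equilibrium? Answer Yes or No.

Total = 80 ≥ 70: provided.
Roommate 1 (pledges 30, payoff 87): dropping to 0 → total 50, payoff 0. No gain.
Roommate 2 (pledges 50, payoff 67): dropping to 0 → total 30, payoff 0. No gain.
Roommate 3 (pledges 0, payoff 117): pledging 20 → total 100, payoff 97. No gain.

Yes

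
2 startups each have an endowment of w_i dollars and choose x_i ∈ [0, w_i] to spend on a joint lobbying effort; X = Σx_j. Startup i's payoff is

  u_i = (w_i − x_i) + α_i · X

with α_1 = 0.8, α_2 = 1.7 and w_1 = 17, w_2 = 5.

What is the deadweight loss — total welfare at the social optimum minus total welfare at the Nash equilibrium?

25.5

∂u_i/∂x_i = α_i − 1, so startup i contributes w_i if α_i > 1, else 0.
α_i > 1 for i ∈ {2}; NE contributions (0, 5), X = 5.
W^NE = Σw_i − X^NE + (Σα_i)·X^NE = 22 + 1.5·5 = 29.5.
Planner: ∂(Σu_j)/∂x_i = Σα_j − 1 = 1.5 > 0, so everyone contributes w_i; X^SO = 22, W^SO = 22 + 1.5·22 = 55.
Deadweight loss = 25.5.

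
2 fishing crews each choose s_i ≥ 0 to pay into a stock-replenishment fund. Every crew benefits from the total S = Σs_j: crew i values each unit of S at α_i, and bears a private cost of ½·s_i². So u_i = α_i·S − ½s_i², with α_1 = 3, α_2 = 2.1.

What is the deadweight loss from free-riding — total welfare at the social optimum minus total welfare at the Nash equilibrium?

Crew i's FOC: ∂u_i/∂s_i = α_i − s_i = 0, so s_i* = α_i.
NE contributions = (3, 2.1); S = 5.1.
W^NE = (Σα)·S − ½Σα_i² = 5.1² − ½·13.41 = 19.305.
Planner sets s_i = Σα_j = 5.1 for every i, so S^SO = 2·5.1 = 10.2.
W^SO = (Σα)·S^SO − ½·2·(Σα)² = (2/2)·5.1² = 26.01.
Deadweight loss = W^SO − W^NE = 6.705.

6.705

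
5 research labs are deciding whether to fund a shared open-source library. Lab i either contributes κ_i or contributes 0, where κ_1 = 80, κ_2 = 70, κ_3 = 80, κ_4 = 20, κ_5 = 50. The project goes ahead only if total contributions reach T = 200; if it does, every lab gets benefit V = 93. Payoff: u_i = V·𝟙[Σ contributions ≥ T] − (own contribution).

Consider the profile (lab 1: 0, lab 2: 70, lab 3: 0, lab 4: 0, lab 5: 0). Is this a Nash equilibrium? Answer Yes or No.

No

Total = 70 < 200: not provided.
Lab 1 (pledges 0, payoff 0): pledging 80 → total 150, payoff -80. No gain.
Lab 2 (pledges 70, payoff -70): dropping to 0 → total 0, payoff 0. Profitable deviation.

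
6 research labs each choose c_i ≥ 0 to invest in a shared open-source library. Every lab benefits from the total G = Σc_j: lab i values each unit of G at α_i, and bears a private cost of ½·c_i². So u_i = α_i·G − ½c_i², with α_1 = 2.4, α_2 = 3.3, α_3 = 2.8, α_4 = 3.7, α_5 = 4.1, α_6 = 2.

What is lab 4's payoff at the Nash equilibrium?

60.865

Lab i's FOC: ∂u_i/∂c_i = α_i − c_i = 0, so c_i* = α_i.
NE contributions = (2.4, 3.3, 2.8, 3.7, 4.1, 2); G = 18.3.
u_4 = α_4·G − ½·(c_4)² = 3.7·18.3 − ½·3.7² = 60.865.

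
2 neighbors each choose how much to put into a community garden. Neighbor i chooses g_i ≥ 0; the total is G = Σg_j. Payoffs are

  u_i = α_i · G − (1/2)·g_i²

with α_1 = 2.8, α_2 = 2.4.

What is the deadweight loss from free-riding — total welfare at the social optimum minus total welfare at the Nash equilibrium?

6.8

Neighbor i's FOC: ∂u_i/∂g_i = α_i − g_i = 0, so g_i* = α_i.
NE contributions = (2.8, 2.4); G = 5.2.
W^NE = (Σα)·G − ½Σα_i² = 5.2² − ½·13.6 = 20.24.
Planner sets g_i = Σα_j = 5.2 for every i, so G^SO = 2·5.2 = 10.4.
W^SO = (Σα)·G^SO − ½·2·(Σα)² = (2/2)·5.2² = 27.04.
Deadweight loss = W^SO − W^NE = 6.8.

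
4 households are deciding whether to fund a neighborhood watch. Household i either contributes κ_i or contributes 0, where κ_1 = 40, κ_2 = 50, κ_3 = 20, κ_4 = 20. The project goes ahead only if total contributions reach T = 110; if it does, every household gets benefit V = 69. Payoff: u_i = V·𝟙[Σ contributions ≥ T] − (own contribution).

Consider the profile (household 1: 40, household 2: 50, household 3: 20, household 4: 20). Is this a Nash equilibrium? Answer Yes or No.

No

Total = 130 ≥ 110: provided.
Household 1 (pledges 40, payoff 29): dropping to 0 → total 90, payoff 0. No gain.
Household 2 (pledges 50, payoff 19): dropping to 0 → total 80, payoff 0. No gain.
Household 3 (pledges 20, payoff 49): dropping to 0 → total 110, payoff 69. Profitable deviation.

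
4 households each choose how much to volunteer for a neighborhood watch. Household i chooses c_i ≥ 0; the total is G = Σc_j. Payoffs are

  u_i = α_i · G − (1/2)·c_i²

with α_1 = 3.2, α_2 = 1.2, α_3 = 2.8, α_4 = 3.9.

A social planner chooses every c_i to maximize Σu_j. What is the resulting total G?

Planner FOC: ∂(Σu_j)/∂c_i = (Σα_j) − c_i = 0, so c_i^SO = Σα_j = 11.1 for every i; G^SO = 44.4.

44.4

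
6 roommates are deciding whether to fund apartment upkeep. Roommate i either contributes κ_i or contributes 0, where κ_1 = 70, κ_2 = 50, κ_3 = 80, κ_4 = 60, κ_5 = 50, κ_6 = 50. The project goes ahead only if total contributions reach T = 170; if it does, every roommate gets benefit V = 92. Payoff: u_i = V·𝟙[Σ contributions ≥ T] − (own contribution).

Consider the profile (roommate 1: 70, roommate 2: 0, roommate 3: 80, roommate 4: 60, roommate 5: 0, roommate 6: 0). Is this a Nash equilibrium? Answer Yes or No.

Yes

Total = 210 ≥ 170: provided.
Roommate 1 (pledges 70, payoff 22): dropping to 0 → total 140, payoff 0. No gain.
Roommate 2 (pledges 0, payoff 92): pledging 50 → total 260, payoff 42. No gain.
Roommate 3 (pledges 80, payoff 12): dropping to 0 → total 130, payoff 0. No gain.
Roommate 4 (pledges 60, payoff 32): dropping to 0 → total 150, payoff 0. No gain.
Roommate 5 (pledges 0, payoff 92): pledging 50 → total 260, payoff 42. No gain.
Roommate 6 (pledges 0, payoff 92): pledging 50 → total 260, payoff 42. No gain.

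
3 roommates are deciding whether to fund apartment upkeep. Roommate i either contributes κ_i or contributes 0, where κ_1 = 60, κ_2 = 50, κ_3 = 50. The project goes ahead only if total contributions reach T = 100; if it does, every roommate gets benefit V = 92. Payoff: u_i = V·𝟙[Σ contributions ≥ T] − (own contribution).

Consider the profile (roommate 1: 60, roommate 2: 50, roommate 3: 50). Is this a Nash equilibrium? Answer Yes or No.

No

Total = 160 ≥ 100: provided.
Roommate 1 (pledges 60, payoff 32): dropping to 0 → total 100, payoff 92. Profitable deviation.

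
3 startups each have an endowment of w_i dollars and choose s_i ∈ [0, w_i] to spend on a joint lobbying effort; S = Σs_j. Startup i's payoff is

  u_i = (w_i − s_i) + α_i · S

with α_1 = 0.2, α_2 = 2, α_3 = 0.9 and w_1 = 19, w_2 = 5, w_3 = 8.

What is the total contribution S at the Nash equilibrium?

5

∂u_i/∂s_i = α_i − 1, so startup i contributes w_i if α_i > 1, else 0.
α_i > 1 for i ∈ {2}; NE contributions (0, 5, 0), S = 5.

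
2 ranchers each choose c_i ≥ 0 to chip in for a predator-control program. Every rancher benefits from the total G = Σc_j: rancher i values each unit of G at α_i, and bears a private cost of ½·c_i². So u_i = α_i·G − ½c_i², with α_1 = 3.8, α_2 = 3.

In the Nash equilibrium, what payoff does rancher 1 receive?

18.62

Rancher i's FOC: ∂u_i/∂c_i = α_i − c_i = 0, so c_i* = α_i.
NE contributions = (3.8, 3); G = 6.8.
u_1 = α_1·G − ½·(c_1)² = 3.8·6.8 − ½·3.8² = 18.62.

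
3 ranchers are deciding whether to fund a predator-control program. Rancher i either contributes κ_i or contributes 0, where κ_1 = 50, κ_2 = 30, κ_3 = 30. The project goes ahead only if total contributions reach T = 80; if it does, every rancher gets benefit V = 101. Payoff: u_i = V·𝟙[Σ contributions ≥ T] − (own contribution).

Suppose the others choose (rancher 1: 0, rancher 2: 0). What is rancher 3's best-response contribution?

0

Others' total = 0. Even contributing 30 gives 30 < 80: no benefit either way.
Best response: 0.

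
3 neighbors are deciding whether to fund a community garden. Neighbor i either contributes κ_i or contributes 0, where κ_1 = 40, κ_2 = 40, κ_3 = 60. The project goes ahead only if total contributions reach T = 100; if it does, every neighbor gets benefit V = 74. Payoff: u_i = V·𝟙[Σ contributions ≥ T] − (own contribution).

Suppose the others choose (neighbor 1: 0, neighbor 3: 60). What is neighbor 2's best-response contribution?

Others' total = 60. Contributing 40 brings total to 100 ≥ 100: gain V − κ_2 = 34.
Best response: 40.

40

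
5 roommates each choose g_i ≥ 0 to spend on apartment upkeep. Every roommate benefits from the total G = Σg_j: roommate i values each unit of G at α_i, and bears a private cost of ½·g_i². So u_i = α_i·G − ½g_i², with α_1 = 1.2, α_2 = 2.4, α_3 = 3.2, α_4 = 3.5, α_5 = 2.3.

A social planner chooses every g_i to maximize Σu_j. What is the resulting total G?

Planner FOC: ∂(Σu_j)/∂g_i = (Σα_j) − g_i = 0, so g_i^SO = Σα_j = 12.6 for every i; G^SO = 63.

63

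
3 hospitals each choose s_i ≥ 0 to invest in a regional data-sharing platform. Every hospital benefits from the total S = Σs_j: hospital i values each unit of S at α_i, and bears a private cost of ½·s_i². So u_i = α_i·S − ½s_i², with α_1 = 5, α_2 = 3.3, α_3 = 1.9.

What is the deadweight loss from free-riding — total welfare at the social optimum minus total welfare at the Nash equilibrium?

71.77

Hospital i's FOC: ∂u_i/∂s_i = α_i − s_i = 0, so s_i* = α_i.
NE contributions = (5, 3.3, 1.9); S = 10.2.
W^NE = (Σα)·S − ½Σα_i² = 10.2² − ½·39.5 = 84.29.
Planner sets s_i = Σα_j = 10.2 for every i, so S^SO = 3·10.2 = 30.6.
W^SO = (Σα)·S^SO − ½·3·(Σα)² = (3/2)·10.2² = 156.06.
Deadweight loss = W^SO − W^NE = 71.77.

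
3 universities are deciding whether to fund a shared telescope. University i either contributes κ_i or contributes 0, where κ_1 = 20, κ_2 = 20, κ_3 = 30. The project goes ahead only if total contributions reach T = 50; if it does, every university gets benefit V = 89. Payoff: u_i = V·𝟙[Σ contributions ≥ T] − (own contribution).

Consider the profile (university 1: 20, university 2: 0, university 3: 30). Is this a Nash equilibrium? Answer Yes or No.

Yes

Total = 50 ≥ 50: provided.
University 1 (pledges 20, payoff 69): dropping to 0 → total 30, payoff 0. No gain.
University 2 (pledges 0, payoff 89): pledging 20 → total 70, payoff 69. No gain.
University 3 (pledges 30, payoff 59): dropping to 0 → total 20, payoff 0. No gain.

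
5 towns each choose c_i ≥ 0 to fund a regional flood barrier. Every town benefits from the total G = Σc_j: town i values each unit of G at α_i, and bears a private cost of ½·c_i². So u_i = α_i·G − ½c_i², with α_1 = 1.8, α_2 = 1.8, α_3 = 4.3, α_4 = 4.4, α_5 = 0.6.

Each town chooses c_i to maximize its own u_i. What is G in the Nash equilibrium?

Town i's FOC: ∂u_i/∂c_i = α_i − c_i = 0, so c_i* = α_i.
NE contributions = (1.8, 1.8, 4.3, 4.4, 0.6); G = 12.9.

12.9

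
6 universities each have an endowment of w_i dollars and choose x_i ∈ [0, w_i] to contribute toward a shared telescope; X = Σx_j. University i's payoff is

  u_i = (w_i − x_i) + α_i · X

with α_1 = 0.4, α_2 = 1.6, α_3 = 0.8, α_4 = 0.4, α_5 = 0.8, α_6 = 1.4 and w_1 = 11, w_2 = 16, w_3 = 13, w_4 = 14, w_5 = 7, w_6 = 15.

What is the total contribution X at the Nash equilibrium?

∂u_i/∂x_i = α_i − 1, so university i contributes w_i if α_i > 1, else 0.
α_i > 1 for i ∈ {2, 6}; NE contributions (0, 16, 0, 0, 0, 15), X = 31.

31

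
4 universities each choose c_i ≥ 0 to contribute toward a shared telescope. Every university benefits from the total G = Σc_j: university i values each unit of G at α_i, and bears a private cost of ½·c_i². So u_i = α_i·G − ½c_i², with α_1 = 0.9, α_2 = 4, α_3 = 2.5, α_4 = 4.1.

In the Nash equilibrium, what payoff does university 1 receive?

University i's FOC: ∂u_i/∂c_i = α_i − c_i = 0, so c_i* = α_i.
NE contributions = (0.9, 4, 2.5, 4.1); G = 11.5.
u_1 = α_1·G − ½·(c_1)² = 0.9·11.5 − ½·0.9² = 9.945.

9.945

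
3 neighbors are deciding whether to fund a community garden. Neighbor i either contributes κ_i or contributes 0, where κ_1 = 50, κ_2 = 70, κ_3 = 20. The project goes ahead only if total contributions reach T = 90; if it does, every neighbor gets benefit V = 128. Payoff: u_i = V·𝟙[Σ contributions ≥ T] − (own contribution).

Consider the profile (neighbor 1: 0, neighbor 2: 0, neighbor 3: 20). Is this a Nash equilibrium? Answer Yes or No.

No

Total = 20 < 90: not provided.
Neighbor 1 (pledges 0, payoff 0): pledging 50 → total 70, payoff -50. No gain.
Neighbor 2 (pledges 0, payoff 0): pledging 70 → total 90, payoff 58. Profitable deviation.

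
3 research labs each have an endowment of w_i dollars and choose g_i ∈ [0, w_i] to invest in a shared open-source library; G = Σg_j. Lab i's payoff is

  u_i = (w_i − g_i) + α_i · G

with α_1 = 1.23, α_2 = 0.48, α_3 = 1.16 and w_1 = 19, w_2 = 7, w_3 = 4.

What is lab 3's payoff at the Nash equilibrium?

∂u_i/∂g_i = α_i − 1, so lab i contributes w_i if α_i > 1, else 0.
α_i > 1 for i ∈ {1, 3}; NE contributions (19, 0, 4), G = 23.
u_3 = (4 − 4) + 1.16·23 = 26.68.

26.68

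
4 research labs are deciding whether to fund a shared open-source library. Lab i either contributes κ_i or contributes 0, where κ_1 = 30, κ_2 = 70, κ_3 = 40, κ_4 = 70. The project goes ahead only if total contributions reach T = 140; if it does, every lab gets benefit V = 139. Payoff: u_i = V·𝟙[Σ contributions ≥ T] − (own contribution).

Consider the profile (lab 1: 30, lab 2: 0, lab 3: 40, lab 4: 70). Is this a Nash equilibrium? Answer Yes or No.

Yes

Total = 140 ≥ 140: provided.
Lab 1 (pledges 30, payoff 109): dropping to 0 → total 110, payoff 0. No gain.
Lab 2 (pledges 0, payoff 139): pledging 70 → total 210, payoff 69. No gain.
Lab 3 (pledges 40, payoff 99): dropping to 0 → total 100, payoff 0. No gain.
Lab 4 (pledges 70, payoff 69): dropping to 0 → total 70, payoff 0. No gain.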